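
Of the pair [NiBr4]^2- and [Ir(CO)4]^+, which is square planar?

For [NiBr4]^2-: Ligand charges: each bromide is −1. With an overall charge of −2 the nickel centre must be in the +2 oxidation state. Ni sits in group 10, so the d-electron count is 10 − 2 = 8. Bromide is a weak-field ligand. With weak-field ligands the CFSE gain from square planar is small, so a 3d d⁸ ion takes the sterically preferred tetrahedral geometry. → tetrahedral.
For [Ir(CO)4]^+: Ligand charges: carbonyl is neutral. With an overall charge of +1 the iridium centre must be in the +1 oxidation state. Iridium is a group-9 element; Ir(I) is therefore d⁸. A 5d d⁸ ion has a large crystal-field splitting; square planar leaves the high-energy d_{x²−y²} orbital empty and maximises CFSE. → square planar.

[Ir(CO)4]^+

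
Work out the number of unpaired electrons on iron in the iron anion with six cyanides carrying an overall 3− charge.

Summing ligand charges against the −3 overall charge gives an oxidation state of +3 for iron.
Group 8 minus oxidation state 3 gives a d⁵ configuration.
The spin state decides the count: Cyanide is a strong-field ligand (high in the spectrochemical series) for a first-row metal, so the complex is low-spin.
An octahedral low-spin d⁵ ion is t₂g⁵e_g⁰, giving 1 unpaired electron.

1 unpaired electron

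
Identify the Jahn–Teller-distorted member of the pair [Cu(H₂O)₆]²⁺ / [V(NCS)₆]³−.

[Cu(H₂O)₆]²⁺: Summing ligand charges against the +2 overall charge gives an oxidation state of +2 for copper. Copper is a group-11 element; Cu(II) is therefore d⁹. The t₂g⁶e_g³ configuration has an unevenly filled e_g set; the Jahn–Teller theorem predicts a tetragonal distortion (typically axial elongation) to lift the degeneracy.
[V(NCS)₆]³−: Each isothiocyanate is −1; balancing the −3 overall charge requires V(III). Group 5 minus oxidation state 3 gives a d² configuration. The d² configuration leaves the e_g set evenly filled (or empty) — no strong Jahn–Teller driving force.

[Cu(H₂O)₆]²⁺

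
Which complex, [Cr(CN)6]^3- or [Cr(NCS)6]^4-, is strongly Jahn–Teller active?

[Cr(CN)6]^3-: Each cyanide is −1; balancing the −3 overall charge requires Cr(III). Cr sits in group 6, so the d-electron count is 6 − 3 = 3. The d³ configuration leaves the e_g set evenly filled (or empty) — no strong Jahn–Teller driving force.
[Cr(NCS)6]^4-: Summing ligand charges against the −4 overall charge gives an oxidation state of +2 for chromium. Cr sits in group 6, so the d-electron count is 6 − 2 = 4. Isothiocyanate is a weak-field ligand for a first-row metal, so the complex is high-spin. The t₂g³e_g¹ (high-spin) configuration has an unevenly filled e_g set; the Jahn–Teller theorem predicts a tetragonal distortion (typically axial elongation) to lift the degeneracy.

[Cr(NCS)6]^4-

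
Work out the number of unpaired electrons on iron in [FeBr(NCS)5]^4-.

4

Each bromide is −1; each isothiocyanate is −1; balancing the −4 overall charge requires Fe(II).
Fe sits in group 8, so the d-electron count is 8 − 2 = 6.
The spin state decides the count: Bromide and isothiocyanate are weak-field ligands for a first-row metal, so the complex is high-spin.
An octahedral high-spin d⁶ ion is t₂g⁴e_g², giving 4 unpaired electrons.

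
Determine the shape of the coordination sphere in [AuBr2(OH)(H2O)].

square planar

Summing ligand charges against the 0 overall charge gives an oxidation state of +3 for gold.
Group 11 minus oxidation state 3 gives a d⁸ configuration.
Coordination number: 4.
A 5d d⁸ ion has a large crystal-field splitting; square planar leaves the high-energy d_{x²−y²} orbital empty and maximises CFSE.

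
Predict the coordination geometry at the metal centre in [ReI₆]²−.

octahedral

Ligand charges: each iodide is −1. With an overall charge of −2 the rhenium centre must be in the +4 oxidation state.
Re sits in group 7, so the d-electron count is 7 − 4 = 3.
With 6 monodentate ligands the coordination number is 6.
Six donors around a single metal centre give an octahedral coordination sphere.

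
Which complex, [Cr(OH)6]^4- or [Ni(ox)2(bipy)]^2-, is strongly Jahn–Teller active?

[Cr(OH)6]^4-: Ligand charges: each hydroxide is −1. With an overall charge of −4 the chromium centre must be in the +2 oxidation state. Group 6 minus oxidation state 2 gives a d⁴ configuration. Hydroxide is a weak-field ligand for a first-row metal, so the complex is high-spin. The t₂g³e_g¹ (high-spin) configuration has an unevenly filled e_g set; the Jahn–Teller theorem predicts a tetragonal distortion (typically axial elongation) to lift the degeneracy.
[Ni(ox)2(bipy)]^2-: Each oxalate is −2; 2,2′-bipyridine is neutral; balancing the −2 overall charge requires Ni(II). Ni sits in group 10, so the d-electron count is 10 − 2 = 8. The d⁸ configuration leaves the e_g set evenly filled (or empty) — no strong Jahn–Teller driving force.

[Cr(OH)6]^4-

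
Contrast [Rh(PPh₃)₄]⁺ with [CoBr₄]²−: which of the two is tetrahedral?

For [Rh(PPh₃)₄]⁺: Triphenylphosphine is neutral; balancing the +1 overall charge requires Rh(I). Group 9 minus oxidation state 1 gives a d⁸ configuration. A 4d d⁸ ion has a large crystal-field splitting; square planar leaves the high-energy d_{x²−y²} orbital empty and maximises CFSE. → square planar.
For [CoBr₄]²−: Ligand charges: each bromide is −1. With an overall charge of −2 the cobalt centre must be in the +2 oxidation state. Cobalt is a group-9 element; Co(II) is therefore d⁷. For a high-spin 3d d⁷ ion with weak-field ligands the small Δₜ gives little square-planar CFSE advantage, so four ligands adopt the sterically favoured tetrahedral geometry. → tetrahedral.

[CoBr₄]²−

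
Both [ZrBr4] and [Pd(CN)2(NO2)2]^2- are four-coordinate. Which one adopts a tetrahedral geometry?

For [ZrBr4]: Summing ligand charges against the 0 overall charge gives an oxidation state of +4 for zirconium. Group 4 minus oxidation state 4 gives a d⁰ configuration. A d⁰ ion has no crystal-field stabilisation preference between square planar and tetrahedral, so four ligands adopt the sterically favoured tetrahedral geometry. → tetrahedral.
For [Pd(CN)2(NO2)2]^2-: Each cyanide is −1; each nitro (N-bound nitrite) is −1; balancing the −2 overall charge requires Pd(II). Group 10 minus oxidation state 2 gives a d⁸ configuration. A 4d d⁸ ion has a large crystal-field splitting; square planar leaves the high-energy d_{x²−y²} orbital empty and maximises CFSE. → square planar.

[ZrBr4]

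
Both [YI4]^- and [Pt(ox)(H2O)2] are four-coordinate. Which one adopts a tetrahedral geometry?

[YI4]^-

For [YI4]^-: Ligand charges: each iodide is −1. With an overall charge of −1 the yttrium centre must be in the +3 oxidation state. Group 3 minus oxidation state 3 gives a d⁰ configuration. A d⁰ ion has no crystal-field stabilisation preference between square planar and tetrahedral, so four ligands adopt the sterically favoured tetrahedral geometry. → tetrahedral.
For [Pt(ox)(H2O)2]: Summing ligand charges against the 0 overall charge gives an oxidation state of +2 for platinum. Group 10 minus oxidation state 2 gives a d⁸ configuration. A 5d d⁸ ion has a large crystal-field splitting; square planar leaves the high-energy d_{x²−y²} orbital empty and maximises CFSE. → square planar.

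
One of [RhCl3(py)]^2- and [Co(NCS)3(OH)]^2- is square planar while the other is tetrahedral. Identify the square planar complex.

For [RhCl3(py)]^2-: Summing ligand charges against the −2 overall charge gives an oxidation state of +1 for rhodium. Group 9 minus oxidation state 1 gives a d⁸ configuration. A 4d d⁸ ion has a large crystal-field splitting; square planar leaves the high-energy d_{x²−y²} orbital empty and maximises CFSE. → square planar.
For [Co(NCS)3(OH)]^2-: Ligand charges: each isothiocyanate is −1; each hydroxide is −1. With an overall charge of −2 the cobalt centre must be in the +2 oxidation state. Group 9 minus oxidation state 2 gives a d⁷ configuration. For a high-spin 3d d⁷ ion with weak-field ligands the small Δₜ gives little square-planar CFSE advantage, so four ligands adopt the sterically favoured tetrahedral geometry. → tetrahedral.

[RhCl3(py)]^2-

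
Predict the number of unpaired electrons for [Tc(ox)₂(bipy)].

Ligand charges: each oxalate is −2; 2,2′-bipyridine is neutral. With an overall charge of 0 the technetium centre must be in the +4 oxidation state.
Technetium is a group-7 element; Tc(IV) is therefore d³.
Counting donor atoms: 2×oxalate (bidentate) → 4 donors; 1×2,2′-bipyridine (bidentate) → 2 donors. Coordination number = 6.
In an octahedral field the d³ configuration is t₂g³e_g⁰ (only one arrangement possible), giving 3 unpaired electrons.

3 unpaired electrons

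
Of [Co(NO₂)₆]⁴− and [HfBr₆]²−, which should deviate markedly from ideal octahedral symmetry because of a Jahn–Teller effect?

[Co(NO₂)₆]⁴−

[Co(NO₂)₆]⁴−: Each nitro (N-bound nitrite) is −1; balancing the −4 overall charge requires Co(II). Group 9 minus oxidation state 2 gives a d⁷ configuration. Nitro (N-bound nitrite) is a strong-field ligand (high in the spectrochemical series) for a first-row metal, so the complex is low-spin. The t₂g⁶e_g¹ (low-spin) configuration has an unevenly filled e_g set; the Jahn–Teller theorem predicts a tetragonal distortion (typically axial elongation) to lift the degeneracy.
[HfBr₆]²−: Each bromide is −1; balancing the −2 overall charge requires Hf(IV). Hafnium is a group-4 element; Hf(IV) is therefore d⁰. The d⁰ configuration leaves the e_g set evenly filled (or empty) — no strong Jahn–Teller driving force.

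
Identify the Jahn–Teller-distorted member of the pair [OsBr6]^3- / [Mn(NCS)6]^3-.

[Mn(NCS)6]^3-

[OsBr6]^3-: Each bromide is −1; balancing the −3 overall charge requires Os(III). Os sits in group 8, so the d-electron count is 8 − 3 = 5. A 5d ion has a large Δₒ and is invariably low-spin. The d⁵ configuration leaves the e_g set evenly filled (or empty) — no strong Jahn–Teller driving force.
[Mn(NCS)6]^3-: Each isothiocyanate is −1; balancing the −3 overall charge requires Mn(III). Manganese is a group-7 element; Mn(III) is therefore d⁴. Isothiocyanate is a weak-field ligand for a first-row metal, so the complex is high-spin. The t₂g³e_g¹ (high-spin) configuration has an unevenly filled e_g set; the Jahn–Teller theorem predicts a tetragonal distortion (typically axial elongation) to lift the degeneracy.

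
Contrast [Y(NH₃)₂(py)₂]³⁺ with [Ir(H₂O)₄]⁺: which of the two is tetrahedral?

[Y(NH₃)₂(py)₂]³⁺

For [Y(NH₃)₂(py)₂]³⁺: Ammonia is neutral; pyridine is neutral; balancing the +3 overall charge requires Y(III). Group 3 minus oxidation state 3 gives a d⁰ configuration. A d⁰ ion has no crystal-field stabilisation preference between square planar and tetrahedral, so four ligands adopt the sterically favoured tetrahedral geometry. → tetrahedral.
For [Ir(H₂O)₄]⁺: Ligand charges: water is neutral. With an overall charge of +1 the iridium centre must be in the +1 oxidation state. Iridium is a group-9 element; Ir(I) is therefore d⁸. A 5d d⁸ ion has a large crystal-field splitting; square planar leaves the high-energy d_{x²−y²} orbital empty and maximises CFSE. → square planar.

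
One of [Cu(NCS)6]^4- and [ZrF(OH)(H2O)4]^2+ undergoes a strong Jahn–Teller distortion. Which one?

[Cu(NCS)6]^4-: Each isothiocyanate is −1; balancing the −4 overall charge requires Cu(II). Group 11 minus oxidation state 2 gives a d⁹ configuration. The t₂g⁶e_g³ configuration has an unevenly filled e_g set; the Jahn–Teller theorem predicts a tetragonal distortion (typically axial elongation) to lift the degeneracy.
[ZrF(OH)(H2O)4]^2+: Ligand charges: each fluoride is −1; each hydroxide is −1; water is neutral. With an overall charge of +2 the zirconium centre must be in the +4 oxidation state. Zr sits in group 4, so the d-electron count is 4 − 4 = 0. The d⁰ configuration leaves the e_g set evenly filled (or empty) — no strong Jahn–Teller driving force.

[Cu(NCS)6]^4-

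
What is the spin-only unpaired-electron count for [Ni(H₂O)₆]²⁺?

Ligand charges: water is neutral. With an overall charge of +2 the nickel centre must be in the +2 oxidation state.
Ni sits in group 10, so the d-electron count is 10 − 2 = 8.
In an octahedral field the d⁸ configuration is t₂g⁶e_g² (only one arrangement possible), giving 2 unpaired electrons.

2 unpaired electrons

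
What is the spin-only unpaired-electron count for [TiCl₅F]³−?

Ligand charges: each chloride is −1; each fluoride is −1. With an overall charge of −3 the titanium centre must be in the +3 oxidation state.
Group 4 minus oxidation state 3 gives a d¹ configuration.
In an octahedral field the d¹ configuration is t₂g¹e_g⁰ (only one arrangement possible), giving 1 unpaired electron.

1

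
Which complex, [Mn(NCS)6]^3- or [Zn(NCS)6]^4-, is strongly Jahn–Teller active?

[Mn(NCS)6]^3-: Summing ligand charges against the −3 overall charge gives an oxidation state of +3 for manganese. Mn sits in group 7, so the d-electron count is 7 − 3 = 4. Isothiocyanate is a weak-field ligand for a first-row metal, so the complex is high-spin. The t₂g³e_g¹ (high-spin) configuration has an unevenly filled e_g set; the Jahn–Teller theorem predicts a tetragonal distortion (typically axial elongation) to lift the degeneracy.
[Zn(NCS)6]^4-: Summing ligand charges against the −4 overall charge gives an oxidation state of +2 for zinc. Group 12 minus oxidation state 2 gives a d¹⁰ configuration. The d¹⁰ configuration leaves the e_g set evenly filled (or empty) — no strong Jahn–Teller driving force.

[Mn(NCS)6]^3-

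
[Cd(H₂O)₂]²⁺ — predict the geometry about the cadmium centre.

linear

Ligand charges: water is neutral. With an overall charge of +2 the cadmium centre must be in the +2 oxidation state.
Group 12 minus oxidation state 2 gives a d¹⁰ configuration.
With 2 monodentate ligands the coordination number is 2.
A d¹⁰ ion with only two ligands adopts a linear arrangement (sp hybridisation; no CFSE preference).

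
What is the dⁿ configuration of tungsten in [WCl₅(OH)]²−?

d2

Ligand charges: each chloride is −1; each hydroxide is −1. With an overall charge of −2 the tungsten centre must be in the +4 oxidation state.
Tungsten is a group-6 element; W(IV) is therefore d².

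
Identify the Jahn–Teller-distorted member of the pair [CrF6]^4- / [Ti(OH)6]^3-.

[CrF6]^4-: Summing ligand charges against the −4 overall charge gives an oxidation state of +2 for chromium. Chromium is a group-6 element; Cr(II) is therefore d⁴. Fluoride is a weak-field ligand for a first-row metal, so the complex is high-spin. The t₂g³e_g¹ (high-spin) configuration has an unevenly filled e_g set; the Jahn–Teller theorem predicts a tetragonal distortion (typically axial elongation) to lift the degeneracy.
[Ti(OH)6]^3-: Ligand charges: each hydroxide is −1. With an overall charge of −3 the titanium centre must be in the +3 oxidation state. Group 4 minus oxidation state 3 gives a d¹ configuration. The d¹ configuration leaves the e_g set evenly filled (or empty) — no strong Jahn–Teller driving force.

[CrF6]^4-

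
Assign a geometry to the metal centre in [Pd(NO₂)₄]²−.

Summing ligand charges against the −2 overall charge gives an oxidation state of +2 for palladium.
Palladium is a group-10 element; Pd(II) is therefore d⁸.
With 4 monodentate ligands the coordination number is 4.
A 4d d⁸ ion has a large crystal-field splitting; square planar leaves the high-energy d_{x²−y²} orbital empty and maximises CFSE.

square planar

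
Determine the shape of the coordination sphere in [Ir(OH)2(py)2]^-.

square planar

Each hydroxide is −1; pyridine is neutral; balancing the −1 overall charge requires Ir(I).
Ir sits in group 9, so the d-electron count is 9 − 1 = 8.
Coordination number: 4.
A 5d d⁸ ion has a large crystal-field splitting; square planar leaves the high-energy d_{x²−y²} orbital empty and maximises CFSE.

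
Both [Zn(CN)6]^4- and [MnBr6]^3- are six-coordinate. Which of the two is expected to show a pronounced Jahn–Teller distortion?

[MnBr6]^3-

[Zn(CN)6]^4-: Ligand charges: each cyanide is −1. With an overall charge of −4 the zinc centre must be in the +2 oxidation state. Zn sits in group 12, so the d-electron count is 12 − 2 = 10. The d¹⁰ configuration leaves the e_g set evenly filled (or empty) — no strong Jahn–Teller driving force.
[MnBr6]^3-: Summing ligand charges against the −3 overall charge gives an oxidation state of +3 for manganese. Group 7 minus oxidation state 3 gives a d⁴ configuration. Bromide is a weak-field ligand for a first-row metal, so the complex is high-spin. The t₂g³e_g¹ (high-spin) configuration has an unevenly filled e_g set; the Jahn–Teller theorem predicts a tetragonal distortion (typically axial elongation) to lift the degeneracy.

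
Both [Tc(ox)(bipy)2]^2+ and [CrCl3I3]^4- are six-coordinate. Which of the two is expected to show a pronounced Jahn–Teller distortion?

[CrCl3I3]^4-

[Tc(ox)(bipy)2]^2+: Summing ligand charges against the +2 overall charge gives an oxidation state of +4 for technetium. Technetium is a group-7 element; Tc(IV) is therefore d³. The d³ configuration leaves the e_g set evenly filled (or empty) — no strong Jahn–Teller driving force.
[CrCl3I3]^4-: Ligand charges: each chloride is −1; each iodide is −1. With an overall charge of −4 the chromium centre must be in the +2 oxidation state. Chromium is a group-6 element; Cr(II) is therefore d⁴. Chloride and iodide are weak-field ligands for a first-row metal, so the complex is high-spin. The t₂g³e_g¹ (high-spin) configuration has an unevenly filled e_g set; the Jahn–Teller theorem predicts a tetragonal distortion (typically axial elongation) to lift the degeneracy.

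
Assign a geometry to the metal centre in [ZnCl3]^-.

Summing ligand charges against the −1 overall charge gives an oxidation state of +2 for zinc.
Zinc is a group-12 element; Zn(II) is therefore d¹⁰.
With 3 monodentate ligands the coordination number is 3.
Three ligands around a d¹⁰ centre minimise repulsion in a trigonal-planar arrangement.

trigonal planar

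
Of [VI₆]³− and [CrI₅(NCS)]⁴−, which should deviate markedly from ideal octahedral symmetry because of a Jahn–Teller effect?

[VI₆]³−: Each iodide is −1; balancing the −3 overall charge requires V(III). Vanadium is a group-5 element; V(III) is therefore d². The d² configuration leaves the e_g set evenly filled (or empty) — no strong Jahn–Teller driving force.
[CrI₅(NCS)]⁴−: Ligand charges: each iodide is −1; each isothiocyanate is −1. With an overall charge of −4 the chromium centre must be in the +2 oxidation state. Cr sits in group 6, so the d-electron count is 6 − 2 = 4. Iodide and isothiocyanate are weak-field ligands for a first-row metal, so the complex is high-spin. The t₂g³e_g¹ (high-spin) configuration has an unevenly filled e_g set; the Jahn–Teller theorem predicts a tetragonal distortion (typically axial elongation) to lift the degeneracy.

[CrI₅(NCS)]⁴−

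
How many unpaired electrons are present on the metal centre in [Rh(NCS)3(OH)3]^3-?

0

Ligand charges: each isothiocyanate is −1; each hydroxide is −1. With an overall charge of −3 the rhodium centre must be in the +3 oxidation state.
Group 9 minus oxidation state 3 gives a d⁶ configuration.
The spin state decides the count: a 4d ion has a large Δₒ and is invariably low-spin.
An octahedral low-spin d⁶ ion is t₂g⁶e_g⁰, giving 0 unpaired electrons.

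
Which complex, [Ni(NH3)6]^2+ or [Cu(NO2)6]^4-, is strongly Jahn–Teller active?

[Cu(NO2)6]^4-

[Ni(NH3)6]^2+: Ammonia is neutral; balancing the +2 overall charge requires Ni(II). Ni sits in group 10, so the d-electron count is 10 − 2 = 8. The d⁸ configuration leaves the e_g set evenly filled (or empty) — no strong Jahn–Teller driving force.
[Cu(NO2)6]^4-: Ligand charges: each nitro (N-bound nitrite) is −1. With an overall charge of −4 the copper centre must be in the +2 oxidation state. Cu sits in group 11, so the d-electron count is 11 − 2 = 9. The t₂g⁶e_g³ configuration has an unevenly filled e_g set; the Jahn–Teller theorem predicts a tetragonal distortion (typically axial elongation) to lift the degeneracy.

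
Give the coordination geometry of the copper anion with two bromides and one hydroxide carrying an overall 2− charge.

Ligand charges: each bromide is −1; each hydroxide is −1. With an overall charge of −2 the copper centre must be in the +1 oxidation state.
Copper is a group-11 element; Cu(I) is therefore d¹⁰.
With 3 monodentate ligands the coordination number is 3.
Three ligands around a d¹⁰ centre minimise repulsion in a trigonal-planar arrangement.

trigonal planar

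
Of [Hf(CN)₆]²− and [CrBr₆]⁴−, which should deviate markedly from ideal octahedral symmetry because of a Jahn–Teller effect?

[CrBr₆]⁴−

[Hf(CN)₆]²−: Ligand charges: each cyanide is −1. With an overall charge of −2 the hafnium centre must be in the +4 oxidation state. Group 4 minus oxidation state 4 gives a d⁰ configuration. The d⁰ configuration leaves the e_g set evenly filled (or empty) — no strong Jahn–Teller driving force.
[CrBr₆]⁴−: Ligand charges: each bromide is −1. With an overall charge of −4 the chromium centre must be in the +2 oxidation state. Chromium is a group-6 element; Cr(II) is therefore d⁴. Bromide is a weak-field ligand for a first-row metal, so the complex is high-spin. The t₂g³e_g¹ (high-spin) configuration has an unevenly filled e_g set; the Jahn–Teller theorem predicts a tetragonal distortion (typically axial elongation) to lift the degeneracy.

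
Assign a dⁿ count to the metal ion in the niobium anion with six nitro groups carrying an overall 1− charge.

Summing ligand charges against the −1 overall charge gives an oxidation state of +5 for niobium.
Niobium is a group-5 element; Nb(V) is therefore d⁰.

d⁰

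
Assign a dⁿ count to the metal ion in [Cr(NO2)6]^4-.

Summing ligand charges against the −4 overall charge gives an oxidation state of +2 for chromium.
Group 6 minus oxidation state 2 gives a d⁴ configuration.

d4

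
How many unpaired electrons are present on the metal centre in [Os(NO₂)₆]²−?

2 unpaired electrons

Each nitro (N-bound nitrite) is −1; balancing the −2 overall charge requires Os(IV).
Group 8 minus oxidation state 4 gives a d⁴ configuration.
The spin state decides the count: a 5d ion has a large Δₒ and is invariably low-spin.
An octahedral low-spin d⁴ ion is t₂g⁴e_g⁰, giving 2 unpaired electrons.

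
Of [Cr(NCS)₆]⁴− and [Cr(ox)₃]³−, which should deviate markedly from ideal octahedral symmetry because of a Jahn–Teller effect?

[Cr(NCS)₆]⁴−

[Cr(NCS)₆]⁴−: Ligand charges: each isothiocyanate is −1. With an overall charge of −4 the chromium centre must be in the +2 oxidation state. Cr sits in group 6, so the d-electron count is 6 − 2 = 4. Isothiocyanate is a weak-field ligand for a first-row metal, so the complex is high-spin. The t₂g³e_g¹ (high-spin) configuration has an unevenly filled e_g set; the Jahn–Teller theorem predicts a tetragonal distortion (typically axial elongation) to lift the degeneracy.
[Cr(ox)₃]³−: Each oxalate is −2; balancing the −3 overall charge requires Cr(III). Chromium is a group-6 element; Cr(III) is therefore d³. The d³ configuration leaves the e_g set evenly filled (or empty) — no strong Jahn–Teller driving force.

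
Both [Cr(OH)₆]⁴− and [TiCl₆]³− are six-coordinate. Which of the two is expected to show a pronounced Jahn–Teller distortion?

[Cr(OH)₆]⁴−

[Cr(OH)₆]⁴−: Ligand charges: each hydroxide is −1. With an overall charge of −4 the chromium centre must be in the +2 oxidation state. Cr sits in group 6, so the d-electron count is 6 − 2 = 4. Hydroxide is a weak-field ligand for a first-row metal, so the complex is high-spin. The t₂g³e_g¹ (high-spin) configuration has an unevenly filled e_g set; the Jahn–Teller theorem predicts a tetragonal distortion (typically axial elongation) to lift the degeneracy.
[TiCl₆]³−: Each chloride is −1; balancing the −3 overall charge requires Ti(III). Titanium is a group-4 element; Ti(III) is therefore d¹. The d¹ configuration leaves the e_g set evenly filled (or empty) — no strong Jahn–Teller driving force.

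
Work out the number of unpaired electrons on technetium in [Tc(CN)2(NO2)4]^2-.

3

Each cyanide is −1; each nitro (N-bound nitrite) is −1; balancing the −2 overall charge requires Tc(IV).
Tc sits in group 7, so the d-electron count is 7 − 4 = 3.
In an octahedral field the d³ configuration is t₂g³e_g⁰ (only one arrangement possible), giving 3 unpaired electrons.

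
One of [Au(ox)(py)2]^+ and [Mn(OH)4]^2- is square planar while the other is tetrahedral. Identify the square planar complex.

For [Au(ox)(py)2]^+: Ligand charges: each oxalate is −2; pyridine is neutral. With an overall charge of +1 the gold centre must be in the +3 oxidation state. Au sits in group 11, so the d-electron count is 11 − 3 = 8. A 5d d⁸ ion has a large crystal-field splitting; square planar leaves the high-energy d_{x²−y²} orbital empty and maximises CFSE. → square planar.
For [Mn(OH)4]^2-: Each hydroxide is −1; balancing the −2 overall charge requires Mn(II). Mn sits in group 7, so the d-electron count is 7 − 2 = 5. A high-spin d⁵ ion has zero CFSE in either geometry, so four ligands adopt the sterically favoured tetrahedral geometry. → tetrahedral.

[Au(ox)(py)2]^+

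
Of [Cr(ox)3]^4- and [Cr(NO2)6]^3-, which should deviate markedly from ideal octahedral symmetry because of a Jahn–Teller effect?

[Cr(ox)3]^4-: Summing ligand charges against the −4 overall charge gives an oxidation state of +2 for chromium. Chromium is a group-6 element; Cr(II) is therefore d⁴. Oxalate is a weak-field ligand for a first-row metal, so the complex is high-spin. The t₂g³e_g¹ (high-spin) configuration has an unevenly filled e_g set; the Jahn–Teller theorem predicts a tetragonal distortion (typically axial elongation) to lift the degeneracy.
[Cr(NO2)6]^3-: Each nitro (N-bound nitrite) is −1; balancing the −3 overall charge requires Cr(III). Chromium is a group-6 element; Cr(III) is therefore d³. The d³ configuration leaves the e_g set evenly filled (or empty) — no strong Jahn–Teller driving force.

[Cr(ox)3]^4-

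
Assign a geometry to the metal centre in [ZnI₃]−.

trigonal planar

Ligand charges: each iodide is −1. With an overall charge of −1 the zinc centre must be in the +2 oxidation state.
Zinc is a group-12 element; Zn(II) is therefore d¹⁰.
Coordination number: 3.
Three ligands around a d¹⁰ centre minimise repulsion in a trigonal-planar arrangement.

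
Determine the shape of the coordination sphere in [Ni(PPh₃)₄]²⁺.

Summing ligand charges against the +2 overall charge gives an oxidation state of +2 for nickel.
Ni sits in group 10, so the d-electron count is 10 − 2 = 8.
With 4 monodentate ligands the coordination number is 4.
Triphenylphosphine is a strong-field ligand (high in the spectrochemical series).
A 3d d⁸ ion with strong-field ligands gains enough CFSE to favour square planar over tetrahedral.

square planar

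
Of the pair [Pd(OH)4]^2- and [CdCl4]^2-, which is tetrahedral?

For [Pd(OH)4]^2-: Each hydroxide is −1; balancing the −2 overall charge requires Pd(II). Group 10 minus oxidation state 2 gives a d⁸ configuration. A 4d d⁸ ion has a large crystal-field splitting; square planar leaves the high-energy d_{x²−y²} orbital empty and maximises CFSE. → square planar.
For [CdCl4]^2-: Summing ligand charges against the −2 overall charge gives an oxidation state of +2 for cadmium. Cadmium is a group-12 element; Cd(II) is therefore d¹⁰. A d¹⁰ ion has no crystal-field stabilisation preference between square planar and tetrahedral, so four ligands adopt the sterically favoured tetrahedral geometry. → tetrahedral.

[CdCl4]^2-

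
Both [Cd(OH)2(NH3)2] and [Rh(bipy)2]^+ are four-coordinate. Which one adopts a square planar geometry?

[Rh(bipy)2]^+

For [Cd(OH)2(NH3)2]: Each hydroxide is −1; ammonia is neutral; balancing the 0 overall charge requires Cd(II). Cd sits in group 12, so the d-electron count is 12 − 2 = 10. A d¹⁰ ion has no crystal-field stabilisation preference between square planar and tetrahedral, so four ligands adopt the sterically favoured tetrahedral geometry. → tetrahedral.
For [Rh(bipy)2]^+: 2,2′-bipyridine is neutral; balancing the +1 overall charge requires Rh(I). Rh sits in group 9, so the d-electron count is 9 − 1 = 8. A 4d d⁸ ion has a large crystal-field splitting; square planar leaves the high-energy d_{x²−y²} orbital empty and maximises CFSE. → square planar.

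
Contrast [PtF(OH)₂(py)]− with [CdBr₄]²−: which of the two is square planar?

[PtF(OH)₂(py)]−

For [PtF(OH)₂(py)]−: Ligand charges: each fluoride is −1; each hydroxide is −1; pyridine is neutral. With an overall charge of −1 the platinum centre must be in the +2 oxidation state. Platinum is a group-10 element; Pt(II) is therefore d⁸. A 5d d⁸ ion has a large crystal-field splitting; square planar leaves the high-energy d_{x²−y²} orbital empty and maximises CFSE. → square planar.
For [CdBr₄]²−: Ligand charges: each bromide is −1. With an overall charge of −2 the cadmium centre must be in the +2 oxidation state. Cadmium is a group-12 element; Cd(II) is therefore d¹⁰. A d¹⁰ ion has no crystal-field stabilisation preference between square planar and tetrahedral, so four ligands adopt the sterically favoured tetrahedral geometry. → tetrahedral.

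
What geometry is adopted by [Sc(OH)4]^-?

tetrahedral

Ligand charges: each hydroxide is −1. With an overall charge of −1 the scandium centre must be in the +3 oxidation state.
Scandium is a group-3 element; Sc(III) is therefore d⁰.
With 4 monodentate ligands the coordination number is 4.
A d⁰ ion has no crystal-field stabilisation preference between square planar and tetrahedral, so four ligands adopt the sterically favoured tetrahedral geometry.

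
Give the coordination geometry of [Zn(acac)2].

tetrahedral

Each acetylacetonate is −1; balancing the 0 overall charge requires Zn(II).
Zn sits in group 12, so the d-electron count is 12 − 2 = 10.
Counting donor atoms: 2×acetylacetonate (bidentate) → 4 donors. Coordination number = 4.
A d¹⁰ ion has no crystal-field stabilisation preference between square planar and tetrahedral, so four ligands adopt the sterically favoured tetrahedral geometry.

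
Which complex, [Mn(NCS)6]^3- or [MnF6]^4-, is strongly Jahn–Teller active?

[Mn(NCS)6]^3-: Summing ligand charges against the −3 overall charge gives an oxidation state of +3 for manganese. Group 7 minus oxidation state 3 gives a d⁴ configuration. Isothiocyanate is a weak-field ligand for a first-row metal, so the complex is high-spin. The t₂g³e_g¹ (high-spin) configuration has an unevenly filled e_g set; the Jahn–Teller theorem predicts a tetragonal distortion (typically axial elongation) to lift the degeneracy.
[MnF6]^4-: Summing ligand charges against the −4 overall charge gives an oxidation state of +2 for manganese. Mn sits in group 7, so the d-electron count is 7 − 2 = 5. Fluoride is a weak-field ligand for a first-row metal, so the complex is high-spin. The d⁵ configuration leaves the e_g set evenly filled (or empty) — no strong Jahn–Teller driving force.

[Mn(NCS)6]^3-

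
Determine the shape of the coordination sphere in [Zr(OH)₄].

Ligand charges: each hydroxide is −1. With an overall charge of 0 the zirconium centre must be in the +4 oxidation state.
Zirconium is a group-4 element; Zr(IV) is therefore d⁰.
Coordination number: 4.
A d⁰ ion has no crystal-field stabilisation preference between square planar and tetrahedral, so four ligands adopt the sterically favoured tetrahedral geometry.

tetrahedral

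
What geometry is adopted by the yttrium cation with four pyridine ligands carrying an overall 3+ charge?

Pyridine is neutral; balancing the +3 overall charge requires Y(III).
Group 3 minus oxidation state 3 gives a d⁰ configuration.
Coordination number: 4.
A d⁰ ion has no crystal-field stabilisation preference between square planar and tetrahedral, so four ligands adopt the sterically favoured tetrahedral geometry.

tetrahedral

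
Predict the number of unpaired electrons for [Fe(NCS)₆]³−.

Ligand charges: each isothiocyanate is −1. With an overall charge of −3 the iron centre must be in the +3 oxidation state.
Group 8 minus oxidation state 3 gives a d⁵ configuration.
The spin state decides the count: Isothiocyanate is a weak-field ligand for a first-row metal, so the complex is high-spin.
An octahedral high-spin d⁵ ion is t₂g³e_g², giving 5 unpaired electrons.

5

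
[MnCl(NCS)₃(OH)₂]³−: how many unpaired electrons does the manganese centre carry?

Each chloride is −1; each isothiocyanate is −1; each hydroxide is −1; balancing the −3 overall charge requires Mn(III).
Manganese is a group-7 element; Mn(III) is therefore d⁴.
The spin state decides the count: Chloride, hydroxide, and isothiocyanate are weak-field ligands for a first-row metal, so the complex is high-spin.
An octahedral high-spin d⁴ ion is t₂g³e_g¹, giving 4 unpaired electrons.

4 unpaired electrons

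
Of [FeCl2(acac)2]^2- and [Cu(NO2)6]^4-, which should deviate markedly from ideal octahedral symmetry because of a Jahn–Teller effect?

[FeCl2(acac)2]^2-: Ligand charges: each chloride is −1; each acetylacetonate is −1. With an overall charge of −2 the iron centre must be in the +2 oxidation state. Iron is a group-8 element; Fe(II) is therefore d⁶. Acetylacetonate and chloride are weak-field ligands for a first-row metal, so the complex is high-spin. The d⁶ configuration leaves the e_g set evenly filled (or empty) — no strong Jahn–Teller driving force.
[Cu(NO2)6]^4-: Each nitro (N-bound nitrite) is −1; balancing the −4 overall charge requires Cu(II). Copper is a group-11 element; Cu(II) is therefore d⁹. The t₂g⁶e_g³ configuration has an unevenly filled e_g set; the Jahn–Teller theorem predicts a tetragonal distortion (typically axial elongation) to lift the degeneracy.

[Cu(NO2)6]^4-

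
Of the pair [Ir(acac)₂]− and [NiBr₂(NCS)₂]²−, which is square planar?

[Ir(acac)₂]−

For [Ir(acac)₂]−: Summing ligand charges against the −1 overall charge gives an oxidation state of +1 for iridium. Ir sits in group 9, so the d-electron count is 9 − 1 = 8. A 5d d⁸ ion has a large crystal-field splitting; square planar leaves the high-energy d_{x²−y²} orbital empty and maximises CFSE. → square planar.
For [NiBr₂(NCS)₂]²−: Ligand charges: each bromide is −1; each isothiocyanate is −1. With an overall charge of −2 the nickel centre must be in the +2 oxidation state. Ni sits in group 10, so the d-electron count is 10 − 2 = 8. Bromide and isothiocyanate are weak-field ligands. With weak-field ligands the CFSE gain from square planar is small, so a 3d d⁸ ion takes the sterically preferred tetrahedral geometry. → tetrahedral.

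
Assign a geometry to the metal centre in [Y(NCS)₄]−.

tetrahedral

Summing ligand charges against the −1 overall charge gives an oxidation state of +3 for yttrium.
Y sits in group 3, so the d-electron count is 3 − 3 = 0.
Coordination number: 4.
A d⁰ ion has no crystal-field stabilisation preference between square planar and tetrahedral, so four ligands adopt the sterically favoured tetrahedral geometry.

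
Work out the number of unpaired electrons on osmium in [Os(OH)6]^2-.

Summing ligand charges against the −2 overall charge gives an oxidation state of +4 for osmium.
Osmium is a group-8 element; Os(IV) is therefore d⁴.
The spin state decides the count: a 5d ion has a large Δₒ and is invariably low-spin.
An octahedral low-spin d⁴ ion is t₂g⁴e_g⁰, giving 2 unpaired electrons.

2 unpaired electrons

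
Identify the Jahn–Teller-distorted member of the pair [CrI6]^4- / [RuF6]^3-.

[CrI6]^4-: Summing ligand charges against the −4 overall charge gives an oxidation state of +2 for chromium. Chromium is a group-6 element; Cr(II) is therefore d⁴. Iodide is a weak-field ligand for a first-row metal, so the complex is high-spin. The t₂g³e_g¹ (high-spin) configuration has an unevenly filled e_g set; the Jahn–Teller theorem predicts a tetragonal distortion (typically axial elongation) to lift the degeneracy.
[RuF6]^3-: Each fluoride is −1; balancing the −3 overall charge requires Ru(III). Ru sits in group 8, so the d-electron count is 8 − 3 = 5. A 4d ion has a large Δₒ and is invariably low-spin. The d⁵ configuration leaves the e_g set evenly filled (or empty) — no strong Jahn–Teller driving force.

[CrI6]^4-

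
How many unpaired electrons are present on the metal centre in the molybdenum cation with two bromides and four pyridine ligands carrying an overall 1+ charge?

Summing ligand charges against the +1 overall charge gives an oxidation state of +3 for molybdenum.
Molybdenum is a group-6 element; Mo(III) is therefore d³.
In an octahedral field the d³ configuration is t₂g³e_g⁰ (only one arrangement possible), giving 3 unpaired electrons.

3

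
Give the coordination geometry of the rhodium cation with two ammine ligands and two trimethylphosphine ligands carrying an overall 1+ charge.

Ammonia is neutral; trimethylphosphine is neutral; balancing the +1 overall charge requires Rh(I).
Rhodium is a group-9 element; Rh(I) is therefore d⁸.
Coordination number: 4.
A 4d d⁸ ion has a large crystal-field splitting; square planar leaves the high-energy d_{x²−y²} orbital empty and maximises CFSE.

square planar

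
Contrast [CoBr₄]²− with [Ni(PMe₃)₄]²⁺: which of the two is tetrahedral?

[CoBr₄]²−

For [CoBr₄]²−: Ligand charges: each bromide is −1. With an overall charge of −2 the cobalt centre must be in the +2 oxidation state. Cobalt is a group-9 element; Co(II) is therefore d⁷. For a high-spin 3d d⁷ ion with weak-field ligands the small Δₜ gives little square-planar CFSE advantage, so four ligands adopt the sterically favoured tetrahedral geometry. → tetrahedral.
For [Ni(PMe₃)₄]²⁺: Ligand charges: trimethylphosphine is neutral. With an overall charge of +2 the nickel centre must be in the +2 oxidation state. Nickel is a group-10 element; Ni(II) is therefore d⁸. Trimethylphosphine is a strong-field ligand (high in the spectrochemical series). A 3d d⁸ ion with strong-field ligands gains enough CFSE to favour square planar over tetrahedral. → square planar.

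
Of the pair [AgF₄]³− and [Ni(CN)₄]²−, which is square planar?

For [AgF₄]³−: Each fluoride is −1; balancing the −3 overall charge requires Ag(I). Silver is a group-11 element; Ag(I) is therefore d¹⁰. A d¹⁰ ion has no crystal-field stabilisation preference between square planar and tetrahedral, so four ligands adopt the sterically favoured tetrahedral geometry. → tetrahedral.
For [Ni(CN)₄]²−: Ligand charges: each cyanide is −1. With an overall charge of −2 the nickel centre must be in the +2 oxidation state. Group 10 minus oxidation state 2 gives a d⁸ configuration. Cyanide is a strong-field ligand (high in the spectrochemical series). A 3d d⁸ ion with strong-field ligands gains enough CFSE to favour square planar over tetrahedral. → square planar.

[Ni(CN)₄]²−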